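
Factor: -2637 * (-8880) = 2^4 * 3^3 * 5^1 * 37^1 * 293^1 = 23416560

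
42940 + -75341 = -32401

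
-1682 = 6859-8541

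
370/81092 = 185/40546 ≈ 0.00456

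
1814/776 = 2+131/388 ≈ 2.34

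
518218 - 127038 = 391180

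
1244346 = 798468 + 445878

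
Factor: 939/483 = 7^(-1) * 23^(-1) * 313^1 = 313/161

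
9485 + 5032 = 14517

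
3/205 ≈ 0.0146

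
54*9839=531306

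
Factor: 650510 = 2^1 * 5^1 * 7^1 * 9293^1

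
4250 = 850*5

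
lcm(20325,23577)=589425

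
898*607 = 545086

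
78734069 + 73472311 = 152206380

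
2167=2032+135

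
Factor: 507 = 3^1*13^2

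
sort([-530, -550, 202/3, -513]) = [-550, -530, -513, 202/3]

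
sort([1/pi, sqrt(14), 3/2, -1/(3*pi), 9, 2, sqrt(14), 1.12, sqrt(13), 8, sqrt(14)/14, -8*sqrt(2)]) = [-8*sqrt(2), -1/(3*pi), sqrt(14)/14, 1/pi, 1.12, 3/2, 2, sqrt(13), sqrt(14), sqrt(14), 8, 9]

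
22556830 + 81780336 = 104337166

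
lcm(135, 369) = 5535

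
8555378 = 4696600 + 3858778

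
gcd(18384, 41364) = 4596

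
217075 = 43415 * 5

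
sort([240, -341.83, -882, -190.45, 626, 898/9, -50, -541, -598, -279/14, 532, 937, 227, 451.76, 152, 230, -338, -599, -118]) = [-882, -599, -598, -541, -341.83, -338, -190.45, -118, -50, -279/14, 898/9, 152, 227, 230, 240, 451.76, 532, 626, 937]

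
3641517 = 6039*603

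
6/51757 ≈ 0.000116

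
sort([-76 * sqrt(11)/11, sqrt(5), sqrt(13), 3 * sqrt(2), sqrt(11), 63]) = [-76 * sqrt(11)/11, sqrt(5), sqrt(11), sqrt(13), 3 * sqrt(2), 63]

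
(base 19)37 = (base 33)1v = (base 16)40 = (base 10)64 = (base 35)1t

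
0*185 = 0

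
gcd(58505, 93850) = 5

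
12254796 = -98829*(-124)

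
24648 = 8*3081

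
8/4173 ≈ 0.00192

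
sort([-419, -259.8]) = [-419, -259.8]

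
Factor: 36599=36599^1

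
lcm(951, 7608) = 7608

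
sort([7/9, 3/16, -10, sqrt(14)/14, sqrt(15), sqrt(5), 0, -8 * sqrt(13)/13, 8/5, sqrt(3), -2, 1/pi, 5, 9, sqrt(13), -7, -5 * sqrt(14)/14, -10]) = [-10, -10, -7, -8 * sqrt(13)/13, -2, -5 * sqrt(14)/14, 0, 3/16, sqrt(14)/14, 1/pi, 7/9, 8/5, sqrt(3), sqrt(5), sqrt(13), sqrt(15), 5, 9]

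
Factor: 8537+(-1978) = 7^1*937^1 = 6559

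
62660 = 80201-17541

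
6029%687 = 533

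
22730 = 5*4546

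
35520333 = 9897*3589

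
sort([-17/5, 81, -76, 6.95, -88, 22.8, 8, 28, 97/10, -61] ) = [-88, -76, -61, -17/5, 6.95, 8, 97/10, 22.8, 28, 81] 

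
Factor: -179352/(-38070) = 2^2*3^(-2)*5^(-1)*53^1 = 212/45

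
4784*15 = 71760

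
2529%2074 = 455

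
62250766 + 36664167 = 98914933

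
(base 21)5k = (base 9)148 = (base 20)65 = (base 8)175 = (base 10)125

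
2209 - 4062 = -1853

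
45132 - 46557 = -1425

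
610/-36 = -305/18 ≈ -16.94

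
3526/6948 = 1763/3474≈0.507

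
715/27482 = 55/2114 ≈ 0.0260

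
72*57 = 4104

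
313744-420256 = -106512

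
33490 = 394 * 85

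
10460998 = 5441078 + 5019920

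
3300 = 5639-2339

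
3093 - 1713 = 1380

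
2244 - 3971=-1727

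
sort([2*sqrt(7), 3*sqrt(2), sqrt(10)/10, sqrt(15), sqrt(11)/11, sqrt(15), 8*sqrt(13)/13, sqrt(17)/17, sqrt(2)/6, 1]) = [sqrt(2)/6, sqrt(17)/17, sqrt(11)/11, sqrt(10)/10, 1, 8*sqrt(13)/13, sqrt(15), sqrt(15), 3*sqrt(2), 2*sqrt(7)]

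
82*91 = 7462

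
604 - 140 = 464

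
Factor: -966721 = -1 * 7^2 * 109^1 * 181^1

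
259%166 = 93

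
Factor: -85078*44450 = -1*2^2*5^2*7^2*59^1*103^1*127^1 = -3781717100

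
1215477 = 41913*29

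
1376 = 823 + 553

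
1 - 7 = -6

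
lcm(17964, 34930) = 628740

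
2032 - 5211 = -3179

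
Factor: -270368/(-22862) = 2^4*17^1*23^(-1) = 272/23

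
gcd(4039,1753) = 1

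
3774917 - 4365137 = -590220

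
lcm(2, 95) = 190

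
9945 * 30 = 298350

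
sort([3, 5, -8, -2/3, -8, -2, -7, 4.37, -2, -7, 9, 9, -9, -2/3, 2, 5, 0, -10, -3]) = [-10, -9, -8, -8, -7, -7, -3, -2, -2, -2/3, -2/3, 0, 2, 3, 4.37, 5, 5, 9, 9]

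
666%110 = 6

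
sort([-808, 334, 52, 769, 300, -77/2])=[-808, -77/2, 52, 300, 334, 769]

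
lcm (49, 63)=441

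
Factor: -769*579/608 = -1*2^(-5)*3^1*19^(-1)*193^1*769^1 = -445251/608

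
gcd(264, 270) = 6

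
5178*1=5178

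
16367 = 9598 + 6769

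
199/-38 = -5 - 9/38 ≈ -5.24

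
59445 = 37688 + 21757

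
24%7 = 3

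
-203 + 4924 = 4721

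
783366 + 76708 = 860074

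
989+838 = 1827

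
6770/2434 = 2+951/1217 ≈ 2.78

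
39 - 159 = -120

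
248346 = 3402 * 73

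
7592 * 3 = 22776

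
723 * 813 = 587799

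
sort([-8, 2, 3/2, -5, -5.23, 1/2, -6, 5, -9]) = [-9, -8, -6, -5.23, -5, 1/2, 3/2, 2, 5]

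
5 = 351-346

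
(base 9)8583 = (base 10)6312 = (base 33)5q9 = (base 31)6hj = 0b1100010101000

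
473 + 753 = 1226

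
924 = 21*44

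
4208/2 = 2104 = 2104.00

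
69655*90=6268950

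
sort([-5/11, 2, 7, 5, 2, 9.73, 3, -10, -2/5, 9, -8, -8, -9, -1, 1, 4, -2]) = [-10, -9, -8, -8, -2, -1, -5/11, -2/5, 1, 2, 2, 3, 4, 5, 7, 9, 9.73]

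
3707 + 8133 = 11840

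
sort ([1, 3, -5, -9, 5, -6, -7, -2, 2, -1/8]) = [-9, -7, -6, -5, -2, -1/8, 1, 2, 3, 5]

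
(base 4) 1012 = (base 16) 46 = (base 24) 2m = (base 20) 3a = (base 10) 70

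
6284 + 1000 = 7284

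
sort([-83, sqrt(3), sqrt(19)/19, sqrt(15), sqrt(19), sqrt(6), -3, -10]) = [-83, -10, -3, sqrt(19)/19, sqrt(3), sqrt(6), sqrt(15), sqrt(19)]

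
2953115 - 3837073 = -883958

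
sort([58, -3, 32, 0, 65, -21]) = [-21, -3, 0, 32, 58, 65]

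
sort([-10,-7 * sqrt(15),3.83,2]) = [-7 * sqrt(15),-10,2,3.83]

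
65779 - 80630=-14851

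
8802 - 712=8090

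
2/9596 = 1/4798≈0.000208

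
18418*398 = 7330364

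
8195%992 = 259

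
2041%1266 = 775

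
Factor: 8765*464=2^4*5^1*29^1*1753^1=4066960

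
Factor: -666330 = -1 * 2^1 * 3^1 * 5^1 * 7^1 * 19^1 * 167^1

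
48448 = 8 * 6056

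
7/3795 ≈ 0.00184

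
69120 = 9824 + 59296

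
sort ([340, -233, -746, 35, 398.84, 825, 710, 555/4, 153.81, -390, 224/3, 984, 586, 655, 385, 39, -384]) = [-746, -390, -384, -233, 35, 39, 224/3, 555/4, 153.81, 340, 385, 398.84, 586, 655, 710, 825, 984]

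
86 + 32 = 118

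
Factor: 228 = 2^2*3^1*19^1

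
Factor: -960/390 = -1 * 2^5 * 13^(-1) = -32/13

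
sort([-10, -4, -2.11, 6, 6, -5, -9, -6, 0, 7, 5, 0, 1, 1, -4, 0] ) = [-10, -9, -6, -5, -4, -4, -2.11, 0, 0, 0, 1, 1, 5, 6, 6, 7] 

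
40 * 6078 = 243120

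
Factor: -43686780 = -1 * 2^2 * 3^1 * 5^1 * 728113^1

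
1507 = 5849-4342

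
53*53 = 2809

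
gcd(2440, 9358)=2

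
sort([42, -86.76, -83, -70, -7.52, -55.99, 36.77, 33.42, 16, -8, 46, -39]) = [-86.76, -83, -70, -55.99, -39, -8, -7.52, 16, 33.42, 36.77, 42, 46]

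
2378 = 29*82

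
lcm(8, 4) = 8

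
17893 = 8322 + 9571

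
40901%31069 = 9832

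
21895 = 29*755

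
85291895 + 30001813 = 115293708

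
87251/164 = 532 + 3/164 ≈ 532.02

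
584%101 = 79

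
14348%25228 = 14348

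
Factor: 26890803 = 3^2 * 157^1 * 19031^1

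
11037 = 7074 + 3963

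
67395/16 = 4212 + 3/16 ≈ 4212.19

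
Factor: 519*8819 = 3^1*173^1*8819^1 = 4577061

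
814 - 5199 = -4385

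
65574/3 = 21858 = 21858.00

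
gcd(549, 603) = 9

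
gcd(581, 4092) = 1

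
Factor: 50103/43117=3^2 * 19^1 * 293^1 * 43117^(-1)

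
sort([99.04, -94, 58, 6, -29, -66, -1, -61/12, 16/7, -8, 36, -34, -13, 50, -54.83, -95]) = [-95, -94, -66, -54.83, -34, -29, -13, -8, -61/12, -1, 16/7, 6, 36, 50, 58, 99.04]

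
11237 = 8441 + 2796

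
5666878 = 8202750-2535872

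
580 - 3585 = -3005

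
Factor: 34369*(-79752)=-1*2^3*3^1*3323^1*34369^1=-2740996488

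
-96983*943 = -91454969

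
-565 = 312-877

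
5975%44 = 35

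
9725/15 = 648 + 1/3 ≈ 648.33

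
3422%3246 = 176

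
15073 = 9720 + 5353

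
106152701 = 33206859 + 72945842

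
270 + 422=692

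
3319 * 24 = 79656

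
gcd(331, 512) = 1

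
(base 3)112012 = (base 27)e5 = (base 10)383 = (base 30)cn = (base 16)17f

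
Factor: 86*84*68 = 2^5*3^1*7^1*17^1*43^1 = 491232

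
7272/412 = 17 + 67/103 ≈ 17.65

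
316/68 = 4 + 11/17 ≈ 4.65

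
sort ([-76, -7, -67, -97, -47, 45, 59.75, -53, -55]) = [-97, -76, -67, -55, -53, -47, -7, 45, 59.75]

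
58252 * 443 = 25805636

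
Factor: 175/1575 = 3^(-2) = 1/9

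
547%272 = 3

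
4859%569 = 307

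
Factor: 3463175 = 5^2*83^1*1669^1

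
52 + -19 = 33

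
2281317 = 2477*921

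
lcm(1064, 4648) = 88312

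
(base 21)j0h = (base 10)8396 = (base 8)20314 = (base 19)144h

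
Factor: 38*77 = 2^1*7^1*11^1*19^1 = 2926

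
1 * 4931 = 4931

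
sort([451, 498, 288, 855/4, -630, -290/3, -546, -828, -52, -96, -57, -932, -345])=[-932, -828, -630, -546, -345, -290/3, -96, -57, -52, 855/4, 288, 451, 498]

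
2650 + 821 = 3471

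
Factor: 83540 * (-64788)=-1 * 2^4 * 3^1 * 5^1 * 4177^1 * 5399^1=-5412389520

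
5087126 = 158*32197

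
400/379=1 + 21/379≈1.06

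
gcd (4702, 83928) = 2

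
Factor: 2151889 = 241^1 * 8929^1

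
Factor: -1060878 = -1 * 2^1 * 3^1 * 7^1 * 13^1 * 29^1 * 67^1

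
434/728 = 31/52≈0.596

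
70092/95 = 737 + 77/95≈737.81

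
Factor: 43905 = 3^1*5^1*2927^1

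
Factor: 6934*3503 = 2^1*31^1*113^1*3467^1 = 24289802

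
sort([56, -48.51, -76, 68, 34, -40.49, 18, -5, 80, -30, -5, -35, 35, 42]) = [-76, -48.51, -40.49, -35, -30, -5, -5, 18, 34, 35, 42, 56, 68, 80]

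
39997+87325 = 127322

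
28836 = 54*534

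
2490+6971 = 9461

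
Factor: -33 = -1 * 3^1 * 11^1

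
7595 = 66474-58879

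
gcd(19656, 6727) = 7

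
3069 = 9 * 341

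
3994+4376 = 8370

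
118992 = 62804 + 56188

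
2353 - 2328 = 25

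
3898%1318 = 1262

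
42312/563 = 75 + 87/563 ≈ 75.15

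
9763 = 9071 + 692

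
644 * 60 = 38640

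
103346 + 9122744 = 9226090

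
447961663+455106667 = 903068330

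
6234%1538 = 82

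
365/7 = 52+1/7 ≈ 52.14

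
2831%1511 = 1320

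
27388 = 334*82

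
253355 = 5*50671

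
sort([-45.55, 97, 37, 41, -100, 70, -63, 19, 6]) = [-100, -63, -45.55, 6, 19, 37, 41, 70, 97]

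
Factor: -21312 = -1*2^6*3^2*37^1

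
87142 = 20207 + 66935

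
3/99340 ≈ 0.0000302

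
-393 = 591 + -984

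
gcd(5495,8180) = 5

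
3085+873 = 3958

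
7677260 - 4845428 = 2831832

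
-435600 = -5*87120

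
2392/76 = 31 + 9/19 ≈ 31.47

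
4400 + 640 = 5040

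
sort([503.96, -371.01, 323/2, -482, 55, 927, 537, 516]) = [-482, -371.01, 55, 323/2, 503.96, 516, 537, 927]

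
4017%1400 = 1217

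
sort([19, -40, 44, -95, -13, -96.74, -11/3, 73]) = [-96.74, -95, -40, -13, -11/3, 19, 44, 73]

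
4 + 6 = 10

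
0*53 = 0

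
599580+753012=1352592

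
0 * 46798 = 0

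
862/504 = 431/252 ≈ 1.71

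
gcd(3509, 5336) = 29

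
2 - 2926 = -2924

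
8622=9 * 958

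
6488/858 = 3244/429 ≈ 7.56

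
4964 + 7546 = 12510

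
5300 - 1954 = 3346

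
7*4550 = 31850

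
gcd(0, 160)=160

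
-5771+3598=-2173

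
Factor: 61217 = 13^1*17^1*277^1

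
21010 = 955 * 22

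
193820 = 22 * 8810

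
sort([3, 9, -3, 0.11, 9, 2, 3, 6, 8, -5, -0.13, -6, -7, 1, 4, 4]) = [-7, -6, -5, -3, -0.13, 0.11, 1, 2, 3, 3, 4, 4, 6, 8, 9, 9]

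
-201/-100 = 2 + 1/100 = 2.01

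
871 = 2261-1390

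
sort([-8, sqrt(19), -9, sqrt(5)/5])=[-9, -8, sqrt(5)/5, sqrt(19)]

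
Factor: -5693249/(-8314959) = 3^(-1) * 17^1 * 181^(-1) * 15313^(-1) * 334897^1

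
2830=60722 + -57892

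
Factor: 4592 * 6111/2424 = 2^1 * 3^1 * 7^2 * 41^1 * 97^1 * 101^(-1) = 1169238/101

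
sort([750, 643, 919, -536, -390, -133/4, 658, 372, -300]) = [-536, -390, -300, -133/4, 372, 643, 658, 750, 919]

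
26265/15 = 1751 = 1751.00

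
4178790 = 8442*495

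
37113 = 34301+2812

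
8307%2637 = 396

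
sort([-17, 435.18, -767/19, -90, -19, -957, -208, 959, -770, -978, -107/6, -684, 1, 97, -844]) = [-978, -957, -844, -770, -684, -208, -90, -767/19, -19, -107/6, -17, 1, 97, 435.18, 959]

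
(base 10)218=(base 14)118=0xda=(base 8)332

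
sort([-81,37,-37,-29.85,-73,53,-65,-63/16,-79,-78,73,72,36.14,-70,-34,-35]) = [-81,-79,-78,-73,-70,-65,-37,-35,-34,-29.85,-63/16,36.14,37,53,72,73]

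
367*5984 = 2196128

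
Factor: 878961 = 3^1*29^1*10103^1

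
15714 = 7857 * 2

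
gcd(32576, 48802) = 2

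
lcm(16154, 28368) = 1163088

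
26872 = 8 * 3359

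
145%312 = 145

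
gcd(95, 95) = 95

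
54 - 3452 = -3398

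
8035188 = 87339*92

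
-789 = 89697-90486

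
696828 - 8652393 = -7955565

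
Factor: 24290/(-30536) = -1*2^(-2)*5^1*7^1*11^(-1) = -35/44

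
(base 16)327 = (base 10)807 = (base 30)qr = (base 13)4a1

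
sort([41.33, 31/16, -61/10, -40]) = [-40, -61/10, 31/16, 41.33]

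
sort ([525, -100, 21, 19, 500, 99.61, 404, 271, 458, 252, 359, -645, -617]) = [-645, -617, -100, 19, 21, 99.61, 252, 271, 359, 404, 458, 500, 525]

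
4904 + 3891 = 8795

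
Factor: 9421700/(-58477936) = -1*2^(-2)*5^2*11^(-1)*43^(-1)*71^1*1327^1*7727^(-1) = -2355425/14619484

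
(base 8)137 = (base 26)3h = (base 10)95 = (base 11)87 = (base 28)3b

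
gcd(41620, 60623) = 1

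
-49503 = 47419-96922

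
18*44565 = 802170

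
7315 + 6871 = 14186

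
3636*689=2505204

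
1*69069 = 69069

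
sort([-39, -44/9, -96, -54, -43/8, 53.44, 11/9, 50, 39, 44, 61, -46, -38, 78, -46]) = [-96, -54, -46, -46, -39, -38, -43/8, -44/9, 11/9, 39, 44, 50, 53.44, 61, 78]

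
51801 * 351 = 18182151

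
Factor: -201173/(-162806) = 2^(-1)*401^(-1)*991^1 = 991/802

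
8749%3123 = 2503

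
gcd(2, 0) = 2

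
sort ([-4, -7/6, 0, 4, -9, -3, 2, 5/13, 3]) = [-9, -4, -3, -7/6, 0, 5/13, 2, 3, 4]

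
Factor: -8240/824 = -1*2^1*5^1 = -10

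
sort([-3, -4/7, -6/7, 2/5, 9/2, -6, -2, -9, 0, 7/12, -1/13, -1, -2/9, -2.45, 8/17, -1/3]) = [-9, -6, -3, -2.45, -2, -1, -6/7, -4/7, -1/3, -2/9, -1/13, 0, 2/5, 8/17, 7/12, 9/2]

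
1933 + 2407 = 4340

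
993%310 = 63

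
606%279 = 48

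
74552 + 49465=124017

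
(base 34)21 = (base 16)45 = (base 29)2b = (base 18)3f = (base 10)69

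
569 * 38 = 21622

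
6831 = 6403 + 428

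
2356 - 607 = 1749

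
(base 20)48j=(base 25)2l4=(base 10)1779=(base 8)3363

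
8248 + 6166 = 14414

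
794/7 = 113 + 3/7 ≈ 113.43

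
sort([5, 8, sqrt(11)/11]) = [sqrt(11)/11, 5, 8]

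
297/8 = 37 + 1/8 ≈ 37.13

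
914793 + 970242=1885035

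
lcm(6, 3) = 6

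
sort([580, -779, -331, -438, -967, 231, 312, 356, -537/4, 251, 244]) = [-967, -779, -438, -331, -537/4, 231, 244, 251, 312, 356, 580]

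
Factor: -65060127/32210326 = -1 * 2^(-1) * 3^2 * 11^2 * 53^(-1) * 59743^1 * 303871^(-1)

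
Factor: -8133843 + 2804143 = -1 * 2^2 * 5^2 * 223^1 * 239^1 = -5329700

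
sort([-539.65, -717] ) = [-717, -539.65] 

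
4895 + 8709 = 13604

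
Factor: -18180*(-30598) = 2^3*3^2*5^1*101^1*15299^1 = 556271640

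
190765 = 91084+99681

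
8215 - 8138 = 77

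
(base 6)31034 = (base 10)4126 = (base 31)493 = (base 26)62i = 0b1000000011110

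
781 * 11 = 8591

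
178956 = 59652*3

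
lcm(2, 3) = 6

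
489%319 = 170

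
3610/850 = 4 + 21/85 ≈ 4.25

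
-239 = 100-339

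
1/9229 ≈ 0.000108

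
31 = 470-439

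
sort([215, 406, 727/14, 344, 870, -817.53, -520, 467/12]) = [-817.53, -520, 467/12, 727/14, 215, 344, 406, 870]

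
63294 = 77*822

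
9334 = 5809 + 3525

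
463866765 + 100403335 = 564270100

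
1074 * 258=277092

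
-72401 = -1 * 72401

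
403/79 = 5 + 8/79 ≈ 5.10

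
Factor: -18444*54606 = -1*2^3*3^2*19^1*29^1*53^1*479^1 = -1007153064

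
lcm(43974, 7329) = 43974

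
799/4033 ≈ 0.198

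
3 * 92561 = 277683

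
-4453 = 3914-8367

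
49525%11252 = 4517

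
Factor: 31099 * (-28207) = -1 * 67^1 * 137^1 * 227^1 * 421^1 = -877209493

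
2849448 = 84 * 33922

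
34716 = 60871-26155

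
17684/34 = 8842/17 ≈ 520.12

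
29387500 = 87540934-58153434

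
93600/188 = 497 + 41/47 ≈ 497.87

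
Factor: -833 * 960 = -1 * 2^6 * 3^1 * 5^1 * 7^2 * 17^1 = -799680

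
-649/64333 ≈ -0.0101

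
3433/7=490 + 3/7 ≈ 490.43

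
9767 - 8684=1083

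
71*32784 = 2327664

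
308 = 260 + 48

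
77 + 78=155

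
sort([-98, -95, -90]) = [-98, -95, -90]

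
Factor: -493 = -1 * 17^1 * 29^1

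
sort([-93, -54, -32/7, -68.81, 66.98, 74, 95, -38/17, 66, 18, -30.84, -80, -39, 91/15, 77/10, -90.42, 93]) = [-93, -90.42, -80, -68.81, -54, -39, -30.84, -32/7, -38/17, 91/15, 77/10, 18, 66, 66.98, 74, 93, 95]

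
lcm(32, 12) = 96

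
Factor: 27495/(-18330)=-1 * 2^(-1) * 3^1=-3/2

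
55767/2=27883 + 1/2=27883.50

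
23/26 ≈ 0.885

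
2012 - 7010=-4998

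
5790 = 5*1158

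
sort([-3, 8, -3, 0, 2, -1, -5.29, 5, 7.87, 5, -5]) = [-5.29, -5, -3, -3, -1, 0, 2, 5, 5, 7.87, 8]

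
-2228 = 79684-81912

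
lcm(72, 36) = 72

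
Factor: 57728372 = 2^2 * 13^3 * 6569^1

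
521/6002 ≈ 0.0868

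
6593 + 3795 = 10388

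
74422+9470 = 83892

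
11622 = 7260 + 4362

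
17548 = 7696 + 9852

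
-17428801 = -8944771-8484030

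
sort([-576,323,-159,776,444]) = [-576,-159,323,444,776]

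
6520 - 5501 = 1019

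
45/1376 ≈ 0.0327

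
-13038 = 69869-82907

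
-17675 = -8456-9219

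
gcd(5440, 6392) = 136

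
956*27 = 25812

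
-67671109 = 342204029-409875138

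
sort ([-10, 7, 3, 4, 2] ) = [-10, 2, 3, 4, 7] 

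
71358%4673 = 1263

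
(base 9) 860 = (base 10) 702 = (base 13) 420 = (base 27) q0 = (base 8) 1276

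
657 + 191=848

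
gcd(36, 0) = 36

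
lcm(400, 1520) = 7600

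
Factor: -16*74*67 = -1*2^5*37^1*67^1 = -79328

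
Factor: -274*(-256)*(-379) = -1*2^9*137^1*379^1 = -26584576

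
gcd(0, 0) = 0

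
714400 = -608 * (-1175)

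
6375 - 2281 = 4094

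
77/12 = 6 + 5/12≈6.42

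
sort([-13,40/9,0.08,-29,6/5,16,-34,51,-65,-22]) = [-65,-34,-29,-22,-13,0.08,6/5,40/9,16,51]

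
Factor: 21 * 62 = 2^1 * 3^1 * 7^1 * 31^1 = 1302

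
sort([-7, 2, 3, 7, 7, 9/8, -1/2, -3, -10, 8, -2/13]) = [-10, -7, -3, -1/2, -2/13, 9/8, 2, 3, 7, 7, 8]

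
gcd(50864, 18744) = 88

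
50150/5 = 10030 = 10030.00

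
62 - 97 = -35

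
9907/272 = 36 + 115/272 ≈ 36.42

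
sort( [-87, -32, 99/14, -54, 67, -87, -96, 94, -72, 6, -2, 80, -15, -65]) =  [-96, -87, -87, -72, -65, -54, -32, -15, -2, 6, 99/14, 67, 80, 94]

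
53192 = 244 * 218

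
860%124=116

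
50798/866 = 25399/433 ≈ 58.66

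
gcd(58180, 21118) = 2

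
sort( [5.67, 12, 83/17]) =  [83/17, 5.67, 12]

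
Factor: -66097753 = -1*131^1*504563^1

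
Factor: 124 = 2^2*31^1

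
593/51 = 11+32/51 ≈ 11.63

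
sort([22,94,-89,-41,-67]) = [-89,-67,-41,22,94]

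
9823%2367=355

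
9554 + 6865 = 16419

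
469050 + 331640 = 800690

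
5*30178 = 150890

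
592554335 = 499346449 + 93207886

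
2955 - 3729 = -774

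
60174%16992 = 9198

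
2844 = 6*474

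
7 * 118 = 826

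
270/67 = 4+2/67 ≈ 4.03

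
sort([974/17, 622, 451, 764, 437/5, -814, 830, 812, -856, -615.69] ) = [-856, -814, -615.69, 974/17, 437/5, 451, 622, 764, 812, 830] 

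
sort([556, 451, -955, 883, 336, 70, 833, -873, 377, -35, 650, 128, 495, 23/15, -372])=[-955, -873, -372, -35, 23/15, 70, 128, 336, 377, 451, 495, 556, 650, 833, 883]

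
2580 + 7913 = 10493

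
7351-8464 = -1113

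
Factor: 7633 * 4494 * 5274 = 2^2 * 3^3 * 7^1 * 17^1 * 107^1 * 293^1 * 449^1 = 180912450348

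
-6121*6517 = -39890557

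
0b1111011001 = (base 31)10o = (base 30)12p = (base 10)985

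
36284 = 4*9071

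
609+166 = 775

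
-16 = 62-78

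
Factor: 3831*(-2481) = -1*3^2*827^1*1277^1 = -9504711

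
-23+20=-3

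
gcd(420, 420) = 420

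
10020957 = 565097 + 9455860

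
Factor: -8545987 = -1 * 31^1 * 275677^1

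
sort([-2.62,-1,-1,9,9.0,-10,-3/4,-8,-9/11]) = [-10,-8,-2.62,-1,-1,-9/11,-3/4,9,9.0]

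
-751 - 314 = -1065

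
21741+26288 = 48029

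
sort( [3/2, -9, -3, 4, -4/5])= [-9, -3, -4/5, 3/2, 4]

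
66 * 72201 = 4765266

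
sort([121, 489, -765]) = [-765, 121, 489]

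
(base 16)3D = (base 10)61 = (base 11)56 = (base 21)2J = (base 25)2B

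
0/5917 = 0 = 0.00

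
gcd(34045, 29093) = 619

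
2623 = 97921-95298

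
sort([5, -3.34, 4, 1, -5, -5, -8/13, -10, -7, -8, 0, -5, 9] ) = [-10, -8, -7, -5, -5, -5, -3.34, -8/13, 0, 1, 4, 5, 9] 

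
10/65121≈0.000154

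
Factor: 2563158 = 2^1 * 3^1 * 13^1 * 17^1 * 1933^1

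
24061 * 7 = 168427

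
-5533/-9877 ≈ 0.560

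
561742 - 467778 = 93964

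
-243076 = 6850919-7093995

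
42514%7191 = 6559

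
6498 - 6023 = 475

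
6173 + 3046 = 9219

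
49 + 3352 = 3401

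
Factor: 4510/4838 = 5^1*11^1*59^(-1) = 55/59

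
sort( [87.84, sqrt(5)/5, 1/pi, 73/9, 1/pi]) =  [1/pi, 1/pi, sqrt(5)/5, 73/9, 87.84]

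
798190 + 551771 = 1349961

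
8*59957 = 479656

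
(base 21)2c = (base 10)54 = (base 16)36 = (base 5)204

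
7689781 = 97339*79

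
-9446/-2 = 4723 = 4723.00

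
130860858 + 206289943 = 337150801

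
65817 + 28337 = 94154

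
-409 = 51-460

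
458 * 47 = 21526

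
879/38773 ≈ 0.0227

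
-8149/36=-226 - 13/36 ≈ -226.36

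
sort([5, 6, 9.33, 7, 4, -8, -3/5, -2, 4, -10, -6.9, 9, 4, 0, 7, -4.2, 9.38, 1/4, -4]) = [-10, -8, -6.9, -4.2, -4, -2, -3/5, 0, 1/4, 4, 4, 4, 5, 6, 7, 7, 9, 9.33, 9.38]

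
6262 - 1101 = 5161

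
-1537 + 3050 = 1513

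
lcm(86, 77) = 6622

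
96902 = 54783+42119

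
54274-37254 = 17020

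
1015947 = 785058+230889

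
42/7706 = 21/3853 ≈ 0.00545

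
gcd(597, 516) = 3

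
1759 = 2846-1087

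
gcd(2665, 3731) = 533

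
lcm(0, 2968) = 0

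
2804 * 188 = 527152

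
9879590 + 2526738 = 12406328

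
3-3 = 0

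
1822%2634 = 1822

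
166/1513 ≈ 0.110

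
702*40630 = 28522260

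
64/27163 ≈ 0.00236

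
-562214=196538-758752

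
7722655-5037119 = 2685536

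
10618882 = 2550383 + 8068499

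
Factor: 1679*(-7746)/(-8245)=2^1*3^1*5^(-1)*17^(-1)*23^1*73^1*97^(-1)*1291^1=13005534/8245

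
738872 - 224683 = 514189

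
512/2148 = 128/537 ≈ 0.238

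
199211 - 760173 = -560962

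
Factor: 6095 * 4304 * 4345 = 2^4 * 5^2 * 11^1 * 23^1 * 53^1 * 79^1 * 269^1 = 113981863600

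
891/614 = 1 + 277/614 ≈ 1.45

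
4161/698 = 5+671/698 ≈ 5.96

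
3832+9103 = 12935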